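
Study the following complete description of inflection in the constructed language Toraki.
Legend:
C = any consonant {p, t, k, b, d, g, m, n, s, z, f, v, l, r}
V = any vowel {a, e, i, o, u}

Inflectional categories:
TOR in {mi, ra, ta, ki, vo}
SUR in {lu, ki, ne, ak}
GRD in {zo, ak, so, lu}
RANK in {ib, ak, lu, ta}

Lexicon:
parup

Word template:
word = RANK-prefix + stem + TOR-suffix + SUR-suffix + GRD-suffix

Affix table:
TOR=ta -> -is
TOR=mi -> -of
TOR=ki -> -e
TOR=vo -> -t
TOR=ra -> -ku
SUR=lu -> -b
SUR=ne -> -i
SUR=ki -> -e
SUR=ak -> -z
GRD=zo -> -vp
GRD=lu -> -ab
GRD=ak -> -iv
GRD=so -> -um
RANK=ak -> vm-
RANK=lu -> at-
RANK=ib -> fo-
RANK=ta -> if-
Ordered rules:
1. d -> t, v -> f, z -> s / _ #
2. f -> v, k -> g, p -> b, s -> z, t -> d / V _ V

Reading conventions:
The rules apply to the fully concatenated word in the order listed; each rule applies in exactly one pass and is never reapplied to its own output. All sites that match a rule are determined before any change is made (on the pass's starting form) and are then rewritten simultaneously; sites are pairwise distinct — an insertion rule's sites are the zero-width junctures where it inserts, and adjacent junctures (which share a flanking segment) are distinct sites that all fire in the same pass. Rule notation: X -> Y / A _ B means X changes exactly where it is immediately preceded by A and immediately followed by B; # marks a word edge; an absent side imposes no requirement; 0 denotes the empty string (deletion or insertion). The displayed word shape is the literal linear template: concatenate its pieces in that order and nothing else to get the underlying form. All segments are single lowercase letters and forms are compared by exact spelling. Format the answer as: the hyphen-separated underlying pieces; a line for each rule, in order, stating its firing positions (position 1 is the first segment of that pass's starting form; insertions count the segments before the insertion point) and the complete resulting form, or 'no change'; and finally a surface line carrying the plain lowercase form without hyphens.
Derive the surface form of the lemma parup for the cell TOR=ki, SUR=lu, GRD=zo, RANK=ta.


underlying: if-parup-e-b-vp
1. d -> t, v -> f, z -> s / _ #: no change
2. f -> v, k -> g, p -> b, s -> z, t -> d / V _ V: fires at position(s) 7: ifparubebvp
surface: ifparubebvp


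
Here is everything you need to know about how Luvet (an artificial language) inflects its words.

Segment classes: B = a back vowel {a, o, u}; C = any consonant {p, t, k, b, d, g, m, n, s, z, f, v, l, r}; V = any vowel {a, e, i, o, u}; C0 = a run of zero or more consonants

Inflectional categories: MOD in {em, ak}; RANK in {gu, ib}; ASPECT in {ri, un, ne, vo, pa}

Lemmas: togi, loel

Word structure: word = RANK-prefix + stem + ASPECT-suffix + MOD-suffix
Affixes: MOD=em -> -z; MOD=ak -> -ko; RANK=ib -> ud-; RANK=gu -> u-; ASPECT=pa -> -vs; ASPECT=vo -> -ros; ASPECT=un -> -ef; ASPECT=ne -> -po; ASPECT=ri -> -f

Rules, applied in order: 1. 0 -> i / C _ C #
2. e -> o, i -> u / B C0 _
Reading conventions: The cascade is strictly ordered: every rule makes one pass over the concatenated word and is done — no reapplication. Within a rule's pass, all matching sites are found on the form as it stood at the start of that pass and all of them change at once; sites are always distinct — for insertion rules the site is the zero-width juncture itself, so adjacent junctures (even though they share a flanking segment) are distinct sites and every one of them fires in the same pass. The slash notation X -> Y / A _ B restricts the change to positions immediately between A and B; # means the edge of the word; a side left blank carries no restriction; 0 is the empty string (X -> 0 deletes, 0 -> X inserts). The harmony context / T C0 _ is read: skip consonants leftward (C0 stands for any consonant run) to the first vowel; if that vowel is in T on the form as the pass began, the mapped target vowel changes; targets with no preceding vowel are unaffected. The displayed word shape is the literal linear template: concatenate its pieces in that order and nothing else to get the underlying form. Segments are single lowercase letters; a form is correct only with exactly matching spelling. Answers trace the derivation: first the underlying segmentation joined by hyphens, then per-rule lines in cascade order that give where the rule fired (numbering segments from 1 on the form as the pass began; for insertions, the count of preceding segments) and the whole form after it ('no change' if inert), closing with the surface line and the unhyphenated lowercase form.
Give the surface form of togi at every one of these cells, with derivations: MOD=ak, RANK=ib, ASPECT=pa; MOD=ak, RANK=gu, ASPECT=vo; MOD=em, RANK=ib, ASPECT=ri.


cell MOD=ak, RANK=ib, ASPECT=pa:
underlying: ud-togi-vs-ko
1. 0 -> i / C _ C #: no change
2. e -> o, i -> u / B C0 _: fires at position(s) 6: udtoguvsko
surface: udtoguvsko

cell MOD=ak, RANK=gu, ASPECT=vo:
underlying: u-togi-ros-ko
1. 0 -> i / C _ C #: no change
2. e -> o, i -> u / B C0 _: fires at position(s) 5: utogurosko
surface: utogurosko

cell MOD=em, RANK=ib, ASPECT=ri:
underlying: ud-togi-f-z
1. 0 -> i / C _ C #: inserts after position(s) 7: udtogifiz
2. e -> o, i -> u / B C0 _: fires at position(s) 6: udtogufiz
surface: udtogufiz


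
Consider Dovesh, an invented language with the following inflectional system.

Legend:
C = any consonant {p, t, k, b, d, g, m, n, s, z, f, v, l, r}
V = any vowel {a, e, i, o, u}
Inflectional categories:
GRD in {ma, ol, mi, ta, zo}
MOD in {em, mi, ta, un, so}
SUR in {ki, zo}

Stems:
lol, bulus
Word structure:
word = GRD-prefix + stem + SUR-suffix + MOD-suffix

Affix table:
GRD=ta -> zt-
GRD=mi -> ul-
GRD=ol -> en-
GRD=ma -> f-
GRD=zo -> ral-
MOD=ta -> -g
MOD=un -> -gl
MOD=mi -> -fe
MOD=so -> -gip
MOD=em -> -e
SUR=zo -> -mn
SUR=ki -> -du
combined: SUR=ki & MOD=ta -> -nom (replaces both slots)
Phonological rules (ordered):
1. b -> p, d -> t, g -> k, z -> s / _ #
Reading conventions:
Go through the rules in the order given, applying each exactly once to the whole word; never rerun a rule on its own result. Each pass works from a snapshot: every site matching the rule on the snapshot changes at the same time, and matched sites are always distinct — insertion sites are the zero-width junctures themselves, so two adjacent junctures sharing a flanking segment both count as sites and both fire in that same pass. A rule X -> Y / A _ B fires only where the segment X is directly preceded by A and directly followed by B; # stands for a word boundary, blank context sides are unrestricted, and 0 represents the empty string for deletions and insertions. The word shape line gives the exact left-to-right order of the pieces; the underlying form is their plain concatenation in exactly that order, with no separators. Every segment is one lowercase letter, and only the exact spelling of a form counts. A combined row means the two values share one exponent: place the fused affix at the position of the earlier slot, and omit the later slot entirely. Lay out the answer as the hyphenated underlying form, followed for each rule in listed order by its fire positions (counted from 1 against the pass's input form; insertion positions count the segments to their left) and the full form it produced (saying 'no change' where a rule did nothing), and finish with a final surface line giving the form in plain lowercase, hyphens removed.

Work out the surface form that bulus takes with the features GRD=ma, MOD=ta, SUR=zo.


underlying: f-bulus-mn-g
1. b -> p, d -> t, g -> k, z -> s / _ #: fires at position(s) 9: fbulusmnk
surface: fbulusmnk


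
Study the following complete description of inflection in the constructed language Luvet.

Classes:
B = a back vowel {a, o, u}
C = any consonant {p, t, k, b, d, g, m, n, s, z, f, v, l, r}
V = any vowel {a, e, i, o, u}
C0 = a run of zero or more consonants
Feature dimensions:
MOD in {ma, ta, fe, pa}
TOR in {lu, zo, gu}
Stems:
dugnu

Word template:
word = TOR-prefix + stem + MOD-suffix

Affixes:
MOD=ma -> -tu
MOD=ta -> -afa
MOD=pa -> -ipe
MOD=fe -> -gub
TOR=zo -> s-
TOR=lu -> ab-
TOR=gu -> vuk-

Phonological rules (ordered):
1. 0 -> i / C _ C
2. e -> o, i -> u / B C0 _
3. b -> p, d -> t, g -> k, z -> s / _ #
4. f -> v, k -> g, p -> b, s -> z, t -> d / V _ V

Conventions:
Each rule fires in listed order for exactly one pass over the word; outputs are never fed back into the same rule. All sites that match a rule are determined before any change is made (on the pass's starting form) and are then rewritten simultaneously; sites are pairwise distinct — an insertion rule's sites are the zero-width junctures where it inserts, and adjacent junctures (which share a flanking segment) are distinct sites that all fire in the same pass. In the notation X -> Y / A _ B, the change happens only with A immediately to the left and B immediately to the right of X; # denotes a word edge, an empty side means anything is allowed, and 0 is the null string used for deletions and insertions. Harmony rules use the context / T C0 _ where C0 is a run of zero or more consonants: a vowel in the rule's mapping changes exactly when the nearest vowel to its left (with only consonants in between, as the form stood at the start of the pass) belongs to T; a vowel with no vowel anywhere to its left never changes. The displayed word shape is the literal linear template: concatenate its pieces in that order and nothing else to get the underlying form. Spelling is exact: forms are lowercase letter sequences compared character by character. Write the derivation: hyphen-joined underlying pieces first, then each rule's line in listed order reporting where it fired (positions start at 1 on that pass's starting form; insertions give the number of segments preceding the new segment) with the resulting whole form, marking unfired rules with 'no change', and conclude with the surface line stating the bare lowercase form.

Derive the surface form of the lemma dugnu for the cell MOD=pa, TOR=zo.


underlying: s-dugnu-ipe
1. 0 -> i / C _ C: inserts after position(s) 1, 4: siduginuipe
2. e -> o, i -> u / B C0 _: fires at position(s) 6, 9: sidugunuupe
3. b -> p, d -> t, g -> k, z -> s / _ #: no change
4. f -> v, k -> g, p -> b, s -> z, t -> d / V _ V: fires at position(s) 10: sidugunuube
surface: sidugunuube


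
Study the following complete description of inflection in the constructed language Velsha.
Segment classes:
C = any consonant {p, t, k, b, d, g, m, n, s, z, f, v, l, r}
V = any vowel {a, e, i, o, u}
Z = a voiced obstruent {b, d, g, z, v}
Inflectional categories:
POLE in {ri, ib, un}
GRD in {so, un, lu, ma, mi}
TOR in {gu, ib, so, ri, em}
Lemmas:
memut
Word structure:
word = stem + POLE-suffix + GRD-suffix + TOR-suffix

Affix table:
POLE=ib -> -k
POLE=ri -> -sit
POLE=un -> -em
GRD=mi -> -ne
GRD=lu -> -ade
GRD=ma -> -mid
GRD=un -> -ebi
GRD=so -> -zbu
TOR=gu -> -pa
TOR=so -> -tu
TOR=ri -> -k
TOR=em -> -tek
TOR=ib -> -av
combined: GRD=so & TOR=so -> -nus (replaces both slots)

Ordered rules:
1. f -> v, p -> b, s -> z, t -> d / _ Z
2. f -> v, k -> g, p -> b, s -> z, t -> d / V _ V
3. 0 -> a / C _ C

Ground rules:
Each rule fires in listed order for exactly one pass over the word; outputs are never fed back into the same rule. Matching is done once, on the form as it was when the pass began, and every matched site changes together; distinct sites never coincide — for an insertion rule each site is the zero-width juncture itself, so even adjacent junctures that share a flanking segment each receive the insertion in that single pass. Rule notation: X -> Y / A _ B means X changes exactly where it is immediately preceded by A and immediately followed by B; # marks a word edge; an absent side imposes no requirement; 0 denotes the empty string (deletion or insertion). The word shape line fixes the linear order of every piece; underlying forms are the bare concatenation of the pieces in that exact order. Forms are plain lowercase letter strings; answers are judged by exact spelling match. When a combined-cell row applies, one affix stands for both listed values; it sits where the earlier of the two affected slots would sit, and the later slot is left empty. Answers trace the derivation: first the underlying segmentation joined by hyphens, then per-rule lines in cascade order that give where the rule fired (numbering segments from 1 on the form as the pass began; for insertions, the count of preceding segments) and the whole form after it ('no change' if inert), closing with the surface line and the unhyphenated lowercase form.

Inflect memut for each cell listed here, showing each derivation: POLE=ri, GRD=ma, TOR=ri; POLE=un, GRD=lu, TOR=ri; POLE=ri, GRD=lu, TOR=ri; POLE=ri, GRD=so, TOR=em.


cell POLE=ri, GRD=ma, TOR=ri:
underlying: memut-sit-mid-k
1. f -> v, p -> b, s -> z, t -> d / _ Z: no change
2. f -> v, k -> g, p -> b, s -> z, t -> d / V _ V: no change
3. 0 -> a / C _ C: inserts after position(s) 5, 8, 11: memutasitamidak
surface: memutasitamidak

cell POLE=un, GRD=lu, TOR=ri:
underlying: memut-em-ade-k
1. f -> v, p -> b, s -> z, t -> d / _ Z: no change
2. f -> v, k -> g, p -> b, s -> z, t -> d / V _ V: fires at position(s) 5: memudemadek
3. 0 -> a / C _ C: no change
surface: memudemadek

cell POLE=ri, GRD=lu, TOR=ri:
underlying: memut-sit-ade-k
1. f -> v, p -> b, s -> z, t -> d / _ Z: no change
2. f -> v, k -> g, p -> b, s -> z, t -> d / V _ V: fires at position(s) 8: memutsidadek
3. 0 -> a / C _ C: inserts after position(s) 5: memutasidadek
surface: memutasidadek

cell POLE=ri, GRD=so, TOR=em:
underlying: memut-sit-zbu-tek
1. f -> v, p -> b, s -> z, t -> d / _ Z: fires at position(s) 8: memutsidzbutek
2. f -> v, k -> g, p -> b, s -> z, t -> d / V _ V: fires at position(s) 12: memutsidzbudek
3. 0 -> a / C _ C: inserts after position(s) 5, 8, 9: memutasidazabudek
surface: memutasidazabudek


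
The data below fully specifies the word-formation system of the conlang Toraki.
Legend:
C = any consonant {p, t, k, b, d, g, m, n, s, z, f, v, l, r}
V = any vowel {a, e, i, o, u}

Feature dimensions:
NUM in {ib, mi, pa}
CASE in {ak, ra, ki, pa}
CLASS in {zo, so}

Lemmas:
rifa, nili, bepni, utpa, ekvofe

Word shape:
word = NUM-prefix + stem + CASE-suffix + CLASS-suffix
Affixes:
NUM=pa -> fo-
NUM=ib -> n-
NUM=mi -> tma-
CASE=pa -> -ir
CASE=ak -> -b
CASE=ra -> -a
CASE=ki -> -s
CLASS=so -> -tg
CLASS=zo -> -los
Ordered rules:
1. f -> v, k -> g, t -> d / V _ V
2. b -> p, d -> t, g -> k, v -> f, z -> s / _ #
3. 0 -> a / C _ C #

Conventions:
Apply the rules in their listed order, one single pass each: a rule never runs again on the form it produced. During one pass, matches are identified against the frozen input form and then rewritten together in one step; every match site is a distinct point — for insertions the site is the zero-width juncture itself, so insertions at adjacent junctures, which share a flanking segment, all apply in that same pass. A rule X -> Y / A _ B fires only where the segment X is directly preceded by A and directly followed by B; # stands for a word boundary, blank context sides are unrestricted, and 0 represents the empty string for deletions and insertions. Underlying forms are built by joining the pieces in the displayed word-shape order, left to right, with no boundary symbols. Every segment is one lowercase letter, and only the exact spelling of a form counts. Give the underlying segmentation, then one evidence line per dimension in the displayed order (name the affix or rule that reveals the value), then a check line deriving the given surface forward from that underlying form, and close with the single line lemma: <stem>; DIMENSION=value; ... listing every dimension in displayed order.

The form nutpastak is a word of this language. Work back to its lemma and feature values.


underlying: n-utpa-s-tg
NUM=ib - signalled by the affix n-
CASE=ki - signalled by the affix -s
CLASS=so - signalled by the affix -tg
check: nutpastg -> nutpastg -> nutpastk -> nutpastak
lemma: utpa; NUM=ib; CASE=ki; CLASS=so


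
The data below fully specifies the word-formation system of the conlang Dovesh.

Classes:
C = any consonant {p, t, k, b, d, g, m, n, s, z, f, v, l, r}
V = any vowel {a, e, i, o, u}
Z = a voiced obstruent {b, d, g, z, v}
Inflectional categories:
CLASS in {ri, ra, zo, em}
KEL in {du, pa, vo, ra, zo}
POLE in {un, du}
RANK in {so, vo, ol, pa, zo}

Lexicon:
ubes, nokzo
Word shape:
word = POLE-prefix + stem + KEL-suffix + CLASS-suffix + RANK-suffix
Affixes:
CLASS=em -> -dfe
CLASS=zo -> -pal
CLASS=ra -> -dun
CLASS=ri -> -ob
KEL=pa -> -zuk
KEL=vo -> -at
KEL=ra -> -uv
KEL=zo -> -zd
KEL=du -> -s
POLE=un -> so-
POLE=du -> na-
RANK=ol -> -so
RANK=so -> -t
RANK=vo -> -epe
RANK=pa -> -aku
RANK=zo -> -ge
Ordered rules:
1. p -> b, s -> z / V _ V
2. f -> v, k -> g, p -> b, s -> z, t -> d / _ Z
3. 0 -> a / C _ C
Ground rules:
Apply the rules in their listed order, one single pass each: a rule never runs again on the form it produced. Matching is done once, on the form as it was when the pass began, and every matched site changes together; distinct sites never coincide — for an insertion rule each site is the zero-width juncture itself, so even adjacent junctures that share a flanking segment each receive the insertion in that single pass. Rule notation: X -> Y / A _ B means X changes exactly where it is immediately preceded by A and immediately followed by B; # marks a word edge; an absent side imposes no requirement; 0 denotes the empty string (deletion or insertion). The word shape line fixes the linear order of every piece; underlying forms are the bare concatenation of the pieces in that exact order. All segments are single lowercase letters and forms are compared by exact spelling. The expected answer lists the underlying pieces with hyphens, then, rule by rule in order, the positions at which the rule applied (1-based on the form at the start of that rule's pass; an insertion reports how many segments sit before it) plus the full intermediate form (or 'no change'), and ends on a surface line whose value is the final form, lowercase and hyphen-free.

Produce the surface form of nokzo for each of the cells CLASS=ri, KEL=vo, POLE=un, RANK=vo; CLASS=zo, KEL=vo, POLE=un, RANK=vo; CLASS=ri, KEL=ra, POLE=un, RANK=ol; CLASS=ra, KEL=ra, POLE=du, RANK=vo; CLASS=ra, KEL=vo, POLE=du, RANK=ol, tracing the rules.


cell CLASS=ri, KEL=vo, POLE=un, RANK=vo:
underlying: so-nokzo-at-ob-epe
1. p -> b, s -> z / V _ V: fires at position(s) 13: sonokzoatobebe
2. f -> v, k -> g, p -> b, s -> z, t -> d / _ Z: fires at position(s) 5: sonogzoatobebe
3. 0 -> a / C _ C: inserts after position(s) 5: sonogazoatobebe
surface: sonogazoatobebe

cell CLASS=zo, KEL=vo, POLE=un, RANK=vo:
underlying: so-nokzo-at-pal-epe
1. p -> b, s -> z / V _ V: fires at position(s) 14: sonokzoatpalebe
2. f -> v, k -> g, p -> b, s -> z, t -> d / _ Z: fires at position(s) 5: sonogzoatpalebe
3. 0 -> a / C _ C: inserts after position(s) 5, 9: sonogazoatapalebe
surface: sonogazoatapalebe

cell CLASS=ri, KEL=ra, POLE=un, RANK=ol:
underlying: so-nokzo-uv-ob-so
1. p -> b, s -> z / V _ V: no change
2. f -> v, k -> g, p -> b, s -> z, t -> d / _ Z: fires at position(s) 5: sonogzouvobso
3. 0 -> a / C _ C: inserts after position(s) 5, 11: sonogazouvobaso
surface: sonogazouvobaso

cell CLASS=ra, KEL=ra, POLE=du, RANK=vo:
underlying: na-nokzo-uv-dun-epe
1. p -> b, s -> z / V _ V: fires at position(s) 14: nanokzouvdunebe
2. f -> v, k -> g, p -> b, s -> z, t -> d / _ Z: fires at position(s) 5: nanogzouvdunebe
3. 0 -> a / C _ C: inserts after position(s) 5, 9: nanogazouvadunebe
surface: nanogazouvadunebe

cell CLASS=ra, KEL=vo, POLE=du, RANK=ol:
underlying: na-nokzo-at-dun-so
1. p -> b, s -> z / V _ V: no change
2. f -> v, k -> g, p -> b, s -> z, t -> d / _ Z: fires at position(s) 5, 9: nanogzoaddunso
3. 0 -> a / C _ C: inserts after position(s) 5, 9, 12: nanogazoadadunaso
surface: nanogazoadadunaso


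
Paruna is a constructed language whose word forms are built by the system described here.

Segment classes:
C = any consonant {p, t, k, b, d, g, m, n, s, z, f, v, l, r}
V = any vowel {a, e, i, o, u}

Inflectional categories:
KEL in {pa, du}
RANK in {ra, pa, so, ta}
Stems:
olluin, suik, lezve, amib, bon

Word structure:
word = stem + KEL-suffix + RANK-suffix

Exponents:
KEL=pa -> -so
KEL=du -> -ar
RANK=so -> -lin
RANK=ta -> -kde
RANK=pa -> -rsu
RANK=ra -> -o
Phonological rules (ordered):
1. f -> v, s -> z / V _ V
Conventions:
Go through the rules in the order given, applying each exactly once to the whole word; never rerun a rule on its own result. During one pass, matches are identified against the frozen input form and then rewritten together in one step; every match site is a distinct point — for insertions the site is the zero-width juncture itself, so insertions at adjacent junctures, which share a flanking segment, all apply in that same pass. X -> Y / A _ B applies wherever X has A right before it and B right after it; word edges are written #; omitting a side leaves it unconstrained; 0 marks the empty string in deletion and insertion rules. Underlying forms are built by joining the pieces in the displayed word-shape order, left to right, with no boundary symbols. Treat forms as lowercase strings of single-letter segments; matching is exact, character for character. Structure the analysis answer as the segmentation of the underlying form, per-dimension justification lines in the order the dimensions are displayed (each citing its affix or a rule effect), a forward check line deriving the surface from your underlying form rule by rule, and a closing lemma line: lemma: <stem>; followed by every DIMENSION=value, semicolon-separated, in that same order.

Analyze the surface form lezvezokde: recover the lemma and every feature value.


underlying: lezve-so-kde
KEL=pa - signalled by the affix -so
RANK=ta - signalled by the affix -kde
check: lezvesokde -> lezvezokde
lemma: lezve; KEL=pa; RANK=ta


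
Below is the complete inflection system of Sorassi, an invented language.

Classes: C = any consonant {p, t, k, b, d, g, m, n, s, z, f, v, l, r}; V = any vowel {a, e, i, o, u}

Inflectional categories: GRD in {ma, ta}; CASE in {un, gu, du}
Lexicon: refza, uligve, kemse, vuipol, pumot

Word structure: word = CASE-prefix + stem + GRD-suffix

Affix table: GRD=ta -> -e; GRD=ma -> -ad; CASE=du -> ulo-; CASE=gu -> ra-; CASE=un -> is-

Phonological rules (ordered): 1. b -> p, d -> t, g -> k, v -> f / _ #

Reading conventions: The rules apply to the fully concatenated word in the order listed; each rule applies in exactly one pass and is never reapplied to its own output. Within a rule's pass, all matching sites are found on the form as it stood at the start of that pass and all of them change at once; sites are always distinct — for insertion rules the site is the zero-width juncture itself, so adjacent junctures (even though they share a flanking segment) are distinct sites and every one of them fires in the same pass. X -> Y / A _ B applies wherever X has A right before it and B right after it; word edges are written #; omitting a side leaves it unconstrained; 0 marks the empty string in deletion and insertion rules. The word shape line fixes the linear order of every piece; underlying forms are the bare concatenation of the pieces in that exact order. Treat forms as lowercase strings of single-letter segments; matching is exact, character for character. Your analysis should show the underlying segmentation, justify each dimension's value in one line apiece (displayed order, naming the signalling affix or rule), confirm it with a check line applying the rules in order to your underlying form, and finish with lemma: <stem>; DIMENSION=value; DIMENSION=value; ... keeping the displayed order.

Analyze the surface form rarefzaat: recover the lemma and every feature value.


underlying: ra-refza-ad
GRD=ma - signalled by the affix -ad
CASE=gu - signalled by the affix ra-
check: rarefzaad -> rarefzaat
lemma: refza; GRD=ma; CASE=gu


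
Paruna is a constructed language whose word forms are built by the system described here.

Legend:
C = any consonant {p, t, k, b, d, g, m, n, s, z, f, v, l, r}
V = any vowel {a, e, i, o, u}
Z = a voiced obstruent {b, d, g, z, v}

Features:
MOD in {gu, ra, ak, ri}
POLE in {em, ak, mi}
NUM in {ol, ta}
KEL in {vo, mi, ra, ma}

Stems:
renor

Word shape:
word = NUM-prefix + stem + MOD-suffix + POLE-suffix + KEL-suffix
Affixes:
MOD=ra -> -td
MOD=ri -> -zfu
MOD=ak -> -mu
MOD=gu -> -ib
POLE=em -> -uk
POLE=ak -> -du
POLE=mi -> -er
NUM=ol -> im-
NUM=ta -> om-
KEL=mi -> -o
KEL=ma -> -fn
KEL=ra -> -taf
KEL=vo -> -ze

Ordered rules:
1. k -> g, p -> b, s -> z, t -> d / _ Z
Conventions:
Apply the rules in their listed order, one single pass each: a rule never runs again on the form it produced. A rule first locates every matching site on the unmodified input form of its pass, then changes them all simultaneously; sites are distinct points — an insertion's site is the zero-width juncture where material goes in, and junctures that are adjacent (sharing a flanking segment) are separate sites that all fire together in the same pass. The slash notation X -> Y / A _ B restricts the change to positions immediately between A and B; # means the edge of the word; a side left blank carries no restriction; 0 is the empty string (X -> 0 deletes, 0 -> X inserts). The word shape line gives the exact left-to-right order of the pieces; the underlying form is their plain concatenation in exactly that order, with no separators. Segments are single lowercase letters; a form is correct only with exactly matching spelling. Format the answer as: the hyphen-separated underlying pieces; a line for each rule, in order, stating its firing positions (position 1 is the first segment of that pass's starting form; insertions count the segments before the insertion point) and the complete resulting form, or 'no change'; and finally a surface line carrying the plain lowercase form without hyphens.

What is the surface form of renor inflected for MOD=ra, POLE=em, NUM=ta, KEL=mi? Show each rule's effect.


underlying: om-renor-td-uk-o
1. k -> g, p -> b, s -> z, t -> d / _ Z: fires at position(s) 8: omrenordduko
surface: omrenordduko


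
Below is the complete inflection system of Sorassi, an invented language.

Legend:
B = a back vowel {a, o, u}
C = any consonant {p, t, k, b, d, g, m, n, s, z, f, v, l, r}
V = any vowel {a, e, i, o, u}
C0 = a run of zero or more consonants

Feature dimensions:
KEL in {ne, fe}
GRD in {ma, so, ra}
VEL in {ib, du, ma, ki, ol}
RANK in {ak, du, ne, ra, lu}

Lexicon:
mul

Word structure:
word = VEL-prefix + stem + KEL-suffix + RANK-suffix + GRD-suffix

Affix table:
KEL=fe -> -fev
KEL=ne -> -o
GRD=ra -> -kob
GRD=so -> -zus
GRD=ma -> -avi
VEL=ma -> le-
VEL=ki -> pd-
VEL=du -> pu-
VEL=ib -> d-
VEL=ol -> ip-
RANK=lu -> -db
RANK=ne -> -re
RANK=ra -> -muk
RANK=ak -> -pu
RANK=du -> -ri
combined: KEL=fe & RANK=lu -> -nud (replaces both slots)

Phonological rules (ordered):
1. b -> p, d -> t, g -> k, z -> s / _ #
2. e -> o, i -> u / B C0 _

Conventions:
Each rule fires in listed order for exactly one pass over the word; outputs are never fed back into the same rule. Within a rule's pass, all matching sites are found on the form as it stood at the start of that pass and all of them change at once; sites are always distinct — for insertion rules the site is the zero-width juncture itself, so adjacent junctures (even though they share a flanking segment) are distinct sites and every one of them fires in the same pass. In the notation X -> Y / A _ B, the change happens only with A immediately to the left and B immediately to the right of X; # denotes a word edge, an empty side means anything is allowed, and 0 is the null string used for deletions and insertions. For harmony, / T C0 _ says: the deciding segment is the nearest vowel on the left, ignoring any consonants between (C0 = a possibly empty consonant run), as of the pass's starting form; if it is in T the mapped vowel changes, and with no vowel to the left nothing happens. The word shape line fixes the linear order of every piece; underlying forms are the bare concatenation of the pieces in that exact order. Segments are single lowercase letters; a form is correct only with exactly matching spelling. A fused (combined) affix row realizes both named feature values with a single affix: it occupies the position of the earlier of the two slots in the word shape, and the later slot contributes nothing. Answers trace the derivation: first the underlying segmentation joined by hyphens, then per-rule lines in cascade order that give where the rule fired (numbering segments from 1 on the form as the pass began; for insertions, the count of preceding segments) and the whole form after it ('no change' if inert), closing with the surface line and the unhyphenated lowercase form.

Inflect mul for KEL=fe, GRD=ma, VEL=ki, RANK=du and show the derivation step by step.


underlying: pd-mul-fev-ri-avi
1. b -> p, d -> t, g -> k, z -> s / _ #: no change
2. e -> o, i -> u / B C0 _: fires at position(s) 7, 13: pdmulfovriavu
surface: pdmulfovriavu


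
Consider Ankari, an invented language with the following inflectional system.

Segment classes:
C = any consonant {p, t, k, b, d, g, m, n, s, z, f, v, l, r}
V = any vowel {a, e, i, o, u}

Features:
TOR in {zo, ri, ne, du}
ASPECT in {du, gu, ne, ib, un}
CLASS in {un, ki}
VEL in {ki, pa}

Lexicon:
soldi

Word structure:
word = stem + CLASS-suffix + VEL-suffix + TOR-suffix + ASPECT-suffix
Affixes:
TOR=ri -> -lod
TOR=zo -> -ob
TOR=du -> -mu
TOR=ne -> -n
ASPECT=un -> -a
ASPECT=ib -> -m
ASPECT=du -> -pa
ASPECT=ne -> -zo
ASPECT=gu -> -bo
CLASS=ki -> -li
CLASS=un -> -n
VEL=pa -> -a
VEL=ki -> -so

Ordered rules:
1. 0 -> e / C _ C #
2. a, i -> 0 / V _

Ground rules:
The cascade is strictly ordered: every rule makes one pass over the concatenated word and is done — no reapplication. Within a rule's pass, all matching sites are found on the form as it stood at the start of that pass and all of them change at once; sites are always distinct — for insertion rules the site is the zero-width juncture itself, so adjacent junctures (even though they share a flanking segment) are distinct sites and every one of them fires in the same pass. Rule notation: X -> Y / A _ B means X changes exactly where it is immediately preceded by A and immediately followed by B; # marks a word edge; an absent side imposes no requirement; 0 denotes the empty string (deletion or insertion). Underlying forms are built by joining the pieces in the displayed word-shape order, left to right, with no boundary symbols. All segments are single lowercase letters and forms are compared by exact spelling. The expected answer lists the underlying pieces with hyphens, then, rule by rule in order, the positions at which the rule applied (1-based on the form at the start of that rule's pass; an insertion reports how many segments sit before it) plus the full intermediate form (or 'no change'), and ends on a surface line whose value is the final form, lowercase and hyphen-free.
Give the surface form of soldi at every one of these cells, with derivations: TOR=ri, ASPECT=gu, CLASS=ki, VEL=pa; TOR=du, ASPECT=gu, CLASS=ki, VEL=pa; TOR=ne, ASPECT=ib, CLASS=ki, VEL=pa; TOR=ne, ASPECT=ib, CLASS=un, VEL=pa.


cell TOR=ri, ASPECT=gu, CLASS=ki, VEL=pa:
underlying: soldi-li-a-lod-bo
1. 0 -> e / C _ C #: no change
2. a, i -> 0 / V _: fires at position(s) 8: soldililodbo
surface: soldililodbo

cell TOR=du, ASPECT=gu, CLASS=ki, VEL=pa:
underlying: soldi-li-a-mu-bo
1. 0 -> e / C _ C #: no change
2. a, i -> 0 / V _: fires at position(s) 8: soldilimubo
surface: soldilimubo

cell TOR=ne, ASPECT=ib, CLASS=ki, VEL=pa:
underlying: soldi-li-a-n-m
1. 0 -> e / C _ C #: inserts after position(s) 9: soldilianem
2. a, i -> 0 / V _: fires at position(s) 8: soldilinem
surface: soldilinem

cell TOR=ne, ASPECT=ib, CLASS=un, VEL=pa:
underlying: soldi-n-a-n-m
1. 0 -> e / C _ C #: inserts after position(s) 8: soldinanem
2. a, i -> 0 / V _: no change
surface: soldinanem


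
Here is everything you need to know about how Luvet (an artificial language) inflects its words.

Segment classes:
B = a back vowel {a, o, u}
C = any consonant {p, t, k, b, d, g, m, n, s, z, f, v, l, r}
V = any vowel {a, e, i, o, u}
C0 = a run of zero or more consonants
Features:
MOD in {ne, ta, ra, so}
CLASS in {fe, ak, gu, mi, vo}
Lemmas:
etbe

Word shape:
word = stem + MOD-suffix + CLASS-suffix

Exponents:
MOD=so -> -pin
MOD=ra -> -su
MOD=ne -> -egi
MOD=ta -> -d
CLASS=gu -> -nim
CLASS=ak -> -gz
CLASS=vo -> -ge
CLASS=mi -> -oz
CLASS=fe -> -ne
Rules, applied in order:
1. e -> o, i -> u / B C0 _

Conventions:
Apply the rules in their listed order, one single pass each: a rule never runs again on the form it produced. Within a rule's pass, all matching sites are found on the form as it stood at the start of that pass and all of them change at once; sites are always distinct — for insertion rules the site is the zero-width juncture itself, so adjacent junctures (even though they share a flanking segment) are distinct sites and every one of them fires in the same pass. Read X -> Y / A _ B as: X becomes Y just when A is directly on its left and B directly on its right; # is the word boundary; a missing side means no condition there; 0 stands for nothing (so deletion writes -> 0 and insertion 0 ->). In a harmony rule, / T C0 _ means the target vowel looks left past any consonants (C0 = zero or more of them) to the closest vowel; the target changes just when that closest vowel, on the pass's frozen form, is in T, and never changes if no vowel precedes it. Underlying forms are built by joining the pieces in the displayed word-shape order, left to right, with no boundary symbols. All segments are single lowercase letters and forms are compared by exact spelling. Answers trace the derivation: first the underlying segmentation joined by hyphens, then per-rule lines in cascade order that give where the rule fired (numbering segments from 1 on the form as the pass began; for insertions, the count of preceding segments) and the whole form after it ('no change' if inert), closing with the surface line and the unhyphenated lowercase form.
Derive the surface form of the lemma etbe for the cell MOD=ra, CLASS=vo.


underlying: etbe-su-ge
1. e -> o, i -> u / B C0 _: fires at position(s) 8: etbesugo
surface: etbesugo


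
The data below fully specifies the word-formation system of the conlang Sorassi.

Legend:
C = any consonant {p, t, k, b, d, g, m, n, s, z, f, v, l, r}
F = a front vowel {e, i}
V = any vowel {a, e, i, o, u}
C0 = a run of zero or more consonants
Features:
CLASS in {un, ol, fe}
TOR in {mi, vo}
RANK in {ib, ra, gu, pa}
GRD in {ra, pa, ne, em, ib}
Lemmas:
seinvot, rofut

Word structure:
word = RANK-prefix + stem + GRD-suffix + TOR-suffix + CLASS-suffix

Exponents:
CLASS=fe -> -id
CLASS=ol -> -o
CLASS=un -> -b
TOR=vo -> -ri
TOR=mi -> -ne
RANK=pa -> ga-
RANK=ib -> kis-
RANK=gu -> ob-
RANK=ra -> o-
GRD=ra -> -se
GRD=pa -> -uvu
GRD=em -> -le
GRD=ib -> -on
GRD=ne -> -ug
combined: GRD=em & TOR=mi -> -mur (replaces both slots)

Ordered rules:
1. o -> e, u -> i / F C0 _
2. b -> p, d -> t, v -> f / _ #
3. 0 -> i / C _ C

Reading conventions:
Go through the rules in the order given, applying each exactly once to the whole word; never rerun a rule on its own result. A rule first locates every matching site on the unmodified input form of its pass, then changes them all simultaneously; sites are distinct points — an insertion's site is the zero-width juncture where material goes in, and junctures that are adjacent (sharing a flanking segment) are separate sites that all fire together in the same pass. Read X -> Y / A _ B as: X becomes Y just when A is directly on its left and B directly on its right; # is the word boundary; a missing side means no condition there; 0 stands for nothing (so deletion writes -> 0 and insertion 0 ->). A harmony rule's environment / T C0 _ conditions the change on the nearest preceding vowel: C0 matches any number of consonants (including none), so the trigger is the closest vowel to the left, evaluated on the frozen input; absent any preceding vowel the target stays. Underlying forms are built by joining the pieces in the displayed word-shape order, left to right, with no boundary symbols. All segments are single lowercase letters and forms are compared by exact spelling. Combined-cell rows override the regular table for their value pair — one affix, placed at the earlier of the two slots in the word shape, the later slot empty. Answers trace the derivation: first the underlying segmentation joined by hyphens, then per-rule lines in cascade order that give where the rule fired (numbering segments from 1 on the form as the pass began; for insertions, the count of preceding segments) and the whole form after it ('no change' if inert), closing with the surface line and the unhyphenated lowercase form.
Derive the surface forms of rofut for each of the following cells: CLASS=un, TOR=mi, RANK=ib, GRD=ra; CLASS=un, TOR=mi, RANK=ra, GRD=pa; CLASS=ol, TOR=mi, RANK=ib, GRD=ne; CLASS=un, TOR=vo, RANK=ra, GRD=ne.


cell CLASS=un, TOR=mi, RANK=ib, GRD=ra:
underlying: kis-rofut-se-ne-b
1. o -> e, u -> i / F C0 _: fires at position(s) 5: kisrefutseneb
2. b -> p, d -> t, v -> f / _ #: fires at position(s) 13: kisrefutsenep
3. 0 -> i / C _ C: inserts after position(s) 3, 8: kisirefutisenep
surface: kisirefutisenep

cell CLASS=un, TOR=mi, RANK=ra, GRD=pa:
underlying: o-rofut-uvu-ne-b
1. o -> e, u -> i / F C0 _: no change
2. b -> p, d -> t, v -> f / _ #: fires at position(s) 12: orofutuvunep
3. 0 -> i / C _ C: no change
surface: orofutuvunep

cell CLASS=ol, TOR=mi, RANK=ib, GRD=ne:
underlying: kis-rofut-ug-ne-o
1. o -> e, u -> i / F C0 _: fires at position(s) 5, 13: kisrefutugnee
2. b -> p, d -> t, v -> f / _ #: no change
3. 0 -> i / C _ C: inserts after position(s) 3, 10: kisirefutuginee
surface: kisirefutuginee

cell CLASS=un, TOR=vo, RANK=ra, GRD=ne:
underlying: o-rofut-ug-ri-b
1. o -> e, u -> i / F C0 _: no change
2. b -> p, d -> t, v -> f / _ #: fires at position(s) 11: orofutugrip
3. 0 -> i / C _ C: inserts after position(s) 8: orofutugirip
surface: orofutugirip


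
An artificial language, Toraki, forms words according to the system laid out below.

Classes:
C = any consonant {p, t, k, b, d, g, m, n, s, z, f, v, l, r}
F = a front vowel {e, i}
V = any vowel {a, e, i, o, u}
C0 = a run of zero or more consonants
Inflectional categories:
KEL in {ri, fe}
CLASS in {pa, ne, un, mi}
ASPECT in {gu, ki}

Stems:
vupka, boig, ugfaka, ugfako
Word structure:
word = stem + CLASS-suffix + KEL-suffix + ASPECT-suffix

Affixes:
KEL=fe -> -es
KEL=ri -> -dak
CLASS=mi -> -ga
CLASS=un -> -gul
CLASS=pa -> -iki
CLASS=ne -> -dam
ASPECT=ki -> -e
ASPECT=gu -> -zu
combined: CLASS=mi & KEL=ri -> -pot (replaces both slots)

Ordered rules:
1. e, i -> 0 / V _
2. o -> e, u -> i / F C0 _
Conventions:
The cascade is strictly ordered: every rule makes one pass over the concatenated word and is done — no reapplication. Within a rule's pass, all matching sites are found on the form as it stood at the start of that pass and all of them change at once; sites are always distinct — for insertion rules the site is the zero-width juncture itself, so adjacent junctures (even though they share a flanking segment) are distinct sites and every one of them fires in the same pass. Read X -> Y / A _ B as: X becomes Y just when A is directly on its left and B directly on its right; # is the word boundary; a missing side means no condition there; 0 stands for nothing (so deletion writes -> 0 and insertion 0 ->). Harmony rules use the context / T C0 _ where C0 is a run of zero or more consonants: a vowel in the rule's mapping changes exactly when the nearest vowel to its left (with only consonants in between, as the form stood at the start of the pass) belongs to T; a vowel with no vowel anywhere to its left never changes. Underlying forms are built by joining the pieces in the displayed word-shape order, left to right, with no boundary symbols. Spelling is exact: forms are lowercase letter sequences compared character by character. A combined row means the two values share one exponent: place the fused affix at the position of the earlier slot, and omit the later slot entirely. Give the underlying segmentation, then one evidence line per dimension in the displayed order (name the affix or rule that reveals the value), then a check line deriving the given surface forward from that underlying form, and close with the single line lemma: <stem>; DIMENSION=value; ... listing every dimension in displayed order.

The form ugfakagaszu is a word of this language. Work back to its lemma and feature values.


underlying: ugfaka-ga-es-zu
KEL=fe - signalled by the affix -es
CLASS=mi - signalled by the affix -ga
ASPECT=gu - signalled by the affix -zu
check: ugfakagaeszu -> ugfakagaszu -> ugfakagaszu
lemma: ugfaka; KEL=fe; CLASS=mi; ASPECT=gu
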